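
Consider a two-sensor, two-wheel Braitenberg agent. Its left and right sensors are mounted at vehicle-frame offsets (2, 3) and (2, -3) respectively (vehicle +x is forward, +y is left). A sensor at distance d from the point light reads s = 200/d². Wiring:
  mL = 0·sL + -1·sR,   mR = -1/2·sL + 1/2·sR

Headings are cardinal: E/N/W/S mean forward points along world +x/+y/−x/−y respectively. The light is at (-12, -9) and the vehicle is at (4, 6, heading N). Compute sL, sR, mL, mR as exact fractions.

100/229 4/13 -4/13 -192/2977

left sensor world pos  = (1, 8); dL² = 458
right sensor world pos = (7, 8); dR² = 650
sL = 200/458 = 100/229
sR = 200/650 = 4/13
mL = 0·sL + -1·sR = -4/13
mR = -1/2·sL + 1/2·sR = -192/2977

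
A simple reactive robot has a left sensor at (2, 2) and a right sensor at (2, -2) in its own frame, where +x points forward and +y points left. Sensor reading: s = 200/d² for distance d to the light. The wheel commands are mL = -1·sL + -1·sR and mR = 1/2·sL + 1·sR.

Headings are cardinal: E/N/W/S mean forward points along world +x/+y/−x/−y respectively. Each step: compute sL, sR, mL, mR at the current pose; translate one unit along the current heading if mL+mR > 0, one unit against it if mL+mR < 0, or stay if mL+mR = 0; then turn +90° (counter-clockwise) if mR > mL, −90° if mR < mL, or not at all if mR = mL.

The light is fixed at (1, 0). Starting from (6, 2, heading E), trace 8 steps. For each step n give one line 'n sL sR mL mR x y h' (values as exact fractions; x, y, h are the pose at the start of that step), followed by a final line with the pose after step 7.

n=0: pose=(6,2,E); sL=40/13, sR=200/49; mL=-4560/637, mR=3580/637; mL+mR=-20/13 → advance -1; mR−mL=8140/637 → turn +1·90°
n=1: pose=(5,2,N); sL=10, sR=50/13; mL=-180/13, mR=115/13; mL+mR=-5 → advance -1; mR−mL=295/13 → turn +1·90°
n=2: pose=(5,1,W); sL=40, sR=200/13; mL=-720/13, mR=460/13; mL+mR=-20 → advance -1; mR−mL=1180/13 → turn +1·90°
n=3: pose=(6,1,S); sL=4, sR=20; mL=-24, mR=22; mL+mR=-2 → advance -1; mR−mL=46 → turn +1·90°
n=4: pose=(6,2,E); sL=40/13, sR=200/49; mL=-4560/637, mR=3580/637; mL+mR=-20/13 → advance -1; mR−mL=8140/637 → turn +1·90°
n=5: pose=(5,2,N); sL=10, sR=50/13; mL=-180/13, mR=115/13; mL+mR=-5 → advance -1; mR−mL=295/13 → turn +1·90°
n=6: pose=(5,1,W); sL=40, sR=200/13; mL=-720/13, mR=460/13; mL+mR=-20 → advance -1; mR−mL=1180/13 → turn +1·90°
n=7: pose=(6,1,S); sL=4, sR=20; mL=-24, mR=22; mL+mR=-2 → advance -1; mR−mL=46 → turn +1·90°

0 40/13 200/49 -4560/637 3580/637 6 2 E
1 10 50/13 -180/13 115/13 5 2 N
2 40 200/13 -720/13 460/13 5 1 W
3 4 20 -24 22 6 1 S
4 40/13 200/49 -4560/637 3580/637 6 2 E
5 10 50/13 -180/13 115/13 5 2 N
6 40 200/13 -720/13 460/13 5 1 W
7 4 20 -24 22 6 1 S
final 6 2 E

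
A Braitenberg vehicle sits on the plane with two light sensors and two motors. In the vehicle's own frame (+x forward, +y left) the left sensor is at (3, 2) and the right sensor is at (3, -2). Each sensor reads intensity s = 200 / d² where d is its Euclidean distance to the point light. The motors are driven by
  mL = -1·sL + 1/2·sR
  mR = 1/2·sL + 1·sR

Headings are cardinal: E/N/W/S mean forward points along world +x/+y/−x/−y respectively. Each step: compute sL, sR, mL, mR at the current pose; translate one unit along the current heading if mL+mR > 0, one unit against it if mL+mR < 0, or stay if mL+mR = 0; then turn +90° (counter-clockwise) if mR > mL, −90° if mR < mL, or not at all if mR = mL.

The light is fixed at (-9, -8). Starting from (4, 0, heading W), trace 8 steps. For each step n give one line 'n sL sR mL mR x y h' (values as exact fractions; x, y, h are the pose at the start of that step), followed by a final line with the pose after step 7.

0 25/17 1 -33/34 59/34 4 0 W
1 200/221 8/5 -116/1105 2268/1105 3 0 S
2 100/153 4/5 -194/765 862/765 3 -1 E
3 200/221 8/13 -132/221 236/221 4 -1 N
4 25/17 1 -33/34 59/34 4 0 W
5 200/221 8/5 -116/1105 2268/1105 3 0 S
6 100/153 4/5 -194/765 862/765 3 -1 E
7 200/221 8/13 -132/221 236/221 4 -1 N
final 4 0 W

n=0: pose=(4,0,W); sL=25/17, sR=1; mL=-33/34, mR=59/34; mL+mR=13/17 → advance +1; mR−mL=46/17 → turn +1·90°
n=1: pose=(3,0,S); sL=200/221, sR=8/5; mL=-116/1105, mR=2268/1105; mL+mR=2152/1105 → advance +1; mR−mL=2384/1105 → turn +1·90°
n=2: pose=(3,-1,E); sL=100/153, sR=4/5; mL=-194/765, mR=862/765; mL+mR=668/765 → advance +1; mR−mL=352/255 → turn +1·90°
n=3: pose=(4,-1,N); sL=200/221, sR=8/13; mL=-132/221, mR=236/221; mL+mR=8/17 → advance +1; mR−mL=368/221 → turn +1·90°
n=4: pose=(4,0,W); sL=25/17, sR=1; mL=-33/34, mR=59/34; mL+mR=13/17 → advance +1; mR−mL=46/17 → turn +1·90°
n=5: pose=(3,0,S); sL=200/221, sR=8/5; mL=-116/1105, mR=2268/1105; mL+mR=2152/1105 → advance +1; mR−mL=2384/1105 → turn +1·90°
n=6: pose=(3,-1,E); sL=100/153, sR=4/5; mL=-194/765, mR=862/765; mL+mR=668/765 → advance +1; mR−mL=352/255 → turn +1·90°
n=7: pose=(4,-1,N); sL=200/221, sR=8/13; mL=-132/221, mR=236/221; mL+mR=8/17 → advance +1; mR−mL=368/221 → turn +1·90°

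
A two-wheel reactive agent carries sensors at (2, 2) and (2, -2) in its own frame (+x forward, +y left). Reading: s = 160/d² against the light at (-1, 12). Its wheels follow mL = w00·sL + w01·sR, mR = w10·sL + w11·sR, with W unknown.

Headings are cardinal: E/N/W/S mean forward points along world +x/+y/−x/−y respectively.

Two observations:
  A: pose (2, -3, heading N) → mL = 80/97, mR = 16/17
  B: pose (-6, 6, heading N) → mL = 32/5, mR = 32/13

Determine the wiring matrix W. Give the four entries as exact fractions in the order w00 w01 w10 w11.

0 1 1 0

obs A: pose=(2,-3,N) → sL=16/17, sR=80/97, mL=80/97, mR=16/17
obs B: pose=(-6,6,N) → sL=32/13, sR=32/5, mL=32/5, mR=32/13
sensor matrix S = [[16/17, 80/97], [32/13, 32/5]]; det S = 428032/107185
solve [mL_A; mL_B] = S·[w00; w01] and [mR_A; mR_B] = S·[w10; w11]:
  w00 = 0, w01 = 1, w10 = 1, w11 = 0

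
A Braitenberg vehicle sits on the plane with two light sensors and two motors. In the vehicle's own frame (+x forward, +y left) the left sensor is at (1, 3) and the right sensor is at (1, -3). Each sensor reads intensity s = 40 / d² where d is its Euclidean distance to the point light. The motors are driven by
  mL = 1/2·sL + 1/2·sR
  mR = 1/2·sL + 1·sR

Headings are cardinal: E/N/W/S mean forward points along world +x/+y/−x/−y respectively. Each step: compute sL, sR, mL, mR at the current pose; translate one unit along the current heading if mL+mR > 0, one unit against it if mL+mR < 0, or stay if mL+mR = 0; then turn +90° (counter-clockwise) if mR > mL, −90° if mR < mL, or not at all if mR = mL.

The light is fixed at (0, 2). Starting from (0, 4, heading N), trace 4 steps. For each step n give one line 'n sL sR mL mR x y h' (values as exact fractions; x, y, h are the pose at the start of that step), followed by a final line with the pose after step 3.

0 20/9 20/9 20/9 10/3 0 4 N
1 40 40/37 760/37 780/37 0 5 W
2 5 2 7/2 9/2 -1 5 S
3 8/5 40 104/5 204/5 -1 4 E
final 0 4 N

n=0: pose=(0,4,N); sL=20/9, sR=20/9; mL=20/9, mR=10/3; mL+mR=50/9 → advance +1; mR−mL=10/9 → turn +1·90°
n=1: pose=(0,5,W); sL=40, sR=40/37; mL=760/37, mR=780/37; mL+mR=1540/37 → advance +1; mR−mL=20/37 → turn +1·90°
n=2: pose=(-1,5,S); sL=5, sR=2; mL=7/2, mR=9/2; mL+mR=8 → advance +1; mR−mL=1 → turn +1·90°
n=3: pose=(-1,4,E); sL=8/5, sR=40; mL=104/5, mR=204/5; mL+mR=308/5 → advance +1; mR−mL=20 → turn +1·90°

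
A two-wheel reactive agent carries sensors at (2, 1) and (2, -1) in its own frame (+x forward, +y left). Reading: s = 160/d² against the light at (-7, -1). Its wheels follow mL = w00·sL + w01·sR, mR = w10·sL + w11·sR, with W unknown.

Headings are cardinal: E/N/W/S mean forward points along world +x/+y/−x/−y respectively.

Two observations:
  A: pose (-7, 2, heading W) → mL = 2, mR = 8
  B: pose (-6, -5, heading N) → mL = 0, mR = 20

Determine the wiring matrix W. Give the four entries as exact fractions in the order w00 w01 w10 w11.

1/2 -1 0 1

obs A: pose=(-7,2,W) → sL=20, sR=8, mL=2, mR=8
obs B: pose=(-6,-5,N) → sL=40, sR=20, mL=0, mR=20
sensor matrix S = [[20, 8], [40, 20]]; det S = 80
solve [mL_A; mL_B] = S·[w00; w01] and [mR_A; mR_B] = S·[w10; w11]:
  w00 = 1/2, w01 = -1, w10 = 0, w11 = 1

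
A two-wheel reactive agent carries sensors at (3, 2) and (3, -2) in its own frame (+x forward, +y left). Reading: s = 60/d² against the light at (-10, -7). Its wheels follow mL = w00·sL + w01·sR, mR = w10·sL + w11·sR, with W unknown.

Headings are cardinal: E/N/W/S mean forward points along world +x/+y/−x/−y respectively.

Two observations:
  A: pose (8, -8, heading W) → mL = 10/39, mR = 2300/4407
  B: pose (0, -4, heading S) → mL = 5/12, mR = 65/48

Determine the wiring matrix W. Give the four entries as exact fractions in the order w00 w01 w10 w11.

1 0 1 1

obs A: pose=(8,-8,W) → sL=10/39, sR=30/113, mL=10/39, mR=2300/4407
obs B: pose=(0,-4,S) → sL=5/12, sR=15/16, mL=5/12, mR=65/48
sensor matrix S = [[10/39, 30/113], [5/12, 15/16]]; det S = 1525/11752
solve [mL_A; mL_B] = S·[w00; w01] and [mR_A; mR_B] = S·[w10; w11]:
  w00 = 1, w01 = 0, w10 = 1, w11 = 1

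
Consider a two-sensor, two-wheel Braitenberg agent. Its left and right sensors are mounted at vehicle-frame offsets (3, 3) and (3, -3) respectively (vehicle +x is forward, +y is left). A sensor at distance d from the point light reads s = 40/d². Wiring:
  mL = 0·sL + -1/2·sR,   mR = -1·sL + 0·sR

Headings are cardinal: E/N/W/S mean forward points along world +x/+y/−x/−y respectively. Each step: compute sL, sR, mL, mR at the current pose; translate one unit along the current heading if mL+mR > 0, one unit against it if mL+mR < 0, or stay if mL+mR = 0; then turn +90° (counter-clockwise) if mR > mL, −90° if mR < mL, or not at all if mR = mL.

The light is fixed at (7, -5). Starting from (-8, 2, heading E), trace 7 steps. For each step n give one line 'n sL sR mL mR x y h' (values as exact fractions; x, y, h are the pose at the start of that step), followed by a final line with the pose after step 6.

0 10/61 1/4 -1/8 -10/61 -8 2 E
1 8/37 40/377 -20/377 -8/37 -9 2 S
2 20/193 20/241 -10/241 -20/193 -9 3 W
3 8/89 8/53 -4/53 -8/89 -8 3 N
4 10/61 1/4 -1/8 -10/61 -8 2 E
5 8/37 40/377 -20/377 -8/37 -9 2 S
6 20/193 20/241 -10/241 -20/193 -9 3 W
final -8 3 N

n=0: pose=(-8,2,E); sL=10/61, sR=1/4; mL=-1/8, mR=-10/61; mL+mR=-141/488 → advance -1; mR−mL=-19/488 → turn -1·90°
n=1: pose=(-9,2,S); sL=8/37, sR=40/377; mL=-20/377, mR=-8/37; mL+mR=-3756/13949 → advance -1; mR−mL=-2276/13949 → turn -1·90°
n=2: pose=(-9,3,W); sL=20/193, sR=20/241; mL=-10/241, mR=-20/193; mL+mR=-6750/46513 → advance -1; mR−mL=-2890/46513 → turn -1·90°
n=3: pose=(-8,3,N); sL=8/89, sR=8/53; mL=-4/53, mR=-8/89; mL+mR=-780/4717 → advance -1; mR−mL=-68/4717 → turn -1·90°
n=4: pose=(-8,2,E); sL=10/61, sR=1/4; mL=-1/8, mR=-10/61; mL+mR=-141/488 → advance -1; mR−mL=-19/488 → turn -1·90°
n=5: pose=(-9,2,S); sL=8/37, sR=40/377; mL=-20/377, mR=-8/37; mL+mR=-3756/13949 → advance -1; mR−mL=-2276/13949 → turn -1·90°
n=6: pose=(-9,3,W); sL=20/193, sR=20/241; mL=-10/241, mR=-20/193; mL+mR=-6750/46513 → advance -1; mR−mL=-2890/46513 → turn -1·90°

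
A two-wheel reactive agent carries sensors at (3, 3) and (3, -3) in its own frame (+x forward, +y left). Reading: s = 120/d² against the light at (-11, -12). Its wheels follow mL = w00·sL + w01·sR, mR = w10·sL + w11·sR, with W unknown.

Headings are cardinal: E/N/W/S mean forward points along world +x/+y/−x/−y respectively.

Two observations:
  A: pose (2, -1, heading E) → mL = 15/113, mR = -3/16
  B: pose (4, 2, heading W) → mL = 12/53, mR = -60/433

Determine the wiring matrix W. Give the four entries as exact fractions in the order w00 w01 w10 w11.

1/2 0 0 -1/2

obs A: pose=(2,-1,E) → sL=30/113, sR=3/8, mL=15/113, mR=-3/16
obs B: pose=(4,2,W) → sL=24/53, sR=120/433, mL=12/53, mR=-60/433
sensor matrix S = [[30/113, 3/8], [24/53, 120/433]]; det S = -249561/2593237
solve [mL_A; mL_B] = S·[w00; w01] and [mR_A; mR_B] = S·[w10; w11]:
  w00 = 1/2, w01 = 0, w10 = 0, w11 = -1/2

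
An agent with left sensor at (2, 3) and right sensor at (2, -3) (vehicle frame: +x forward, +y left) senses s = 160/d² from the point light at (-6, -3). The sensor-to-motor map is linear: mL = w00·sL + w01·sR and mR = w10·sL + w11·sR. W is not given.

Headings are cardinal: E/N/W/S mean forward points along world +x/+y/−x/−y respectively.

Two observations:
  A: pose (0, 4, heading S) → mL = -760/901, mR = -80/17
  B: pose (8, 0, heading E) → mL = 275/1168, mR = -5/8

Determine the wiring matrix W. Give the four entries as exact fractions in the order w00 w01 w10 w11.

1 -1/2 0 -1

obs A: pose=(0,4,S) → sL=80/53, sR=80/17, mL=-760/901, mR=-80/17
obs B: pose=(8,0,E) → sL=40/73, sR=5/8, mL=275/1168, mR=-5/8
sensor matrix S = [[80/53, 80/17], [40/73, 5/8]]; det S = -107550/65773
solve [mL_A; mL_B] = S·[w00; w01] and [mR_A; mR_B] = S·[w10; w11]:
  w00 = 1, w01 = -1/2, w10 = 0, w11 = -1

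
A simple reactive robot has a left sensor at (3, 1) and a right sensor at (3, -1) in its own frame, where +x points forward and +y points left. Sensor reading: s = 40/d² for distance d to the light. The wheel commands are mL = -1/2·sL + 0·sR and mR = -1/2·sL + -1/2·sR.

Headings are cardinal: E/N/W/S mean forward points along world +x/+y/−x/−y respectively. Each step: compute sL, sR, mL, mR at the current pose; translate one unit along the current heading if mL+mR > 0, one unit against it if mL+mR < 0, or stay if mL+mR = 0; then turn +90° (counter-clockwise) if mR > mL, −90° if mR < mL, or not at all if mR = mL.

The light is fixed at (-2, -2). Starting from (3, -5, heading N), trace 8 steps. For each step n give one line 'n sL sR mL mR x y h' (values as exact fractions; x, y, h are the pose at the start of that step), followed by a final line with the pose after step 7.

0 5/2 10/9 -5/4 -65/36 3 -5 N
1 40/73 40/89 -20/73 -3240/6497 3 -6 E
2 20/37 20/29 -10/37 -660/1073 2 -6 S
3 40/17 8 -20/17 -88/17 2 -5 W
4 5/2 10/9 -5/4 -65/36 3 -5 N
5 40/73 40/89 -20/73 -3240/6497 3 -6 E
6 20/37 20/29 -10/37 -660/1073 2 -6 S
7 40/17 8 -20/17 -88/17 2 -5 W
final 3 -5 N

n=0: pose=(3,-5,N); sL=5/2, sR=10/9; mL=-5/4, mR=-65/36; mL+mR=-55/18 → advance -1; mR−mL=-5/9 → turn -1·90°
n=1: pose=(3,-6,E); sL=40/73, sR=40/89; mL=-20/73, mR=-3240/6497; mL+mR=-5020/6497 → advance -1; mR−mL=-20/89 → turn -1·90°
n=2: pose=(2,-6,S); sL=20/37, sR=20/29; mL=-10/37, mR=-660/1073; mL+mR=-950/1073 → advance -1; mR−mL=-10/29 → turn -1·90°
n=3: pose=(2,-5,W); sL=40/17, sR=8; mL=-20/17, mR=-88/17; mL+mR=-108/17 → advance -1; mR−mL=-4 → turn -1·90°
n=4: pose=(3,-5,N); sL=5/2, sR=10/9; mL=-5/4, mR=-65/36; mL+mR=-55/18 → advance -1; mR−mL=-5/9 → turn -1·90°
n=5: pose=(3,-6,E); sL=40/73, sR=40/89; mL=-20/73, mR=-3240/6497; mL+mR=-5020/6497 → advance -1; mR−mL=-20/89 → turn -1·90°
n=6: pose=(2,-6,S); sL=20/37, sR=20/29; mL=-10/37, mR=-660/1073; mL+mR=-950/1073 → advance -1; mR−mL=-10/29 → turn -1·90°
n=7: pose=(2,-5,W); sL=40/17, sR=8; mL=-20/17, mR=-88/17; mL+mR=-108/17 → advance -1; mR−mL=-4 → turn -1·90°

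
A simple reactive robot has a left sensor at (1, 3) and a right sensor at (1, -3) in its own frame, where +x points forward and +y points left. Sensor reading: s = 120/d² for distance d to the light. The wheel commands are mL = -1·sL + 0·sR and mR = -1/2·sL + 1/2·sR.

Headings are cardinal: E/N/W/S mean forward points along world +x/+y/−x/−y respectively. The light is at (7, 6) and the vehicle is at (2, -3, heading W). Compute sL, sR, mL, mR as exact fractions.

left sensor world pos  = (1, -6); dL² = 180
right sensor world pos = (1, 0); dR² = 72
sL = 120/180 = 2/3
sR = 120/72 = 5/3
mL = -1·sL + 0·sR = -2/3
mR = -1/2·sL + 1/2·sR = 1/2

2/3 5/3 -2/3 1/2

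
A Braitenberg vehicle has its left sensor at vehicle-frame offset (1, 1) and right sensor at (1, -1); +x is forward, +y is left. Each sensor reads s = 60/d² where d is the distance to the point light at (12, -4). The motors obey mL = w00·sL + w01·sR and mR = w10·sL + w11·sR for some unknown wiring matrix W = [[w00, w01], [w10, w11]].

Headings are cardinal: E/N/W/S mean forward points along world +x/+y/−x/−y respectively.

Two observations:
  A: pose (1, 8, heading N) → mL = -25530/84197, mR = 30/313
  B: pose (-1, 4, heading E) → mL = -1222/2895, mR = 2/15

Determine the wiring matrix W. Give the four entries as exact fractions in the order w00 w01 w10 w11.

-1 -1/2 1/2 0

obs A: pose=(1,8,N) → sL=60/313, sR=60/269, mL=-25530/84197, mR=30/313
obs B: pose=(-1,4,E) → sL=4/15, sR=60/193, mL=-1222/2895, mR=2/15
sensor matrix S = [[60/313, 60/269], [4/15, 60/193]]; det S = 1856/16250021
solve [mL_A; mL_B] = S·[w00; w01] and [mR_A; mR_B] = S·[w10; w11]:
  w00 = -1, w01 = -1/2, w10 = 1/2, w11 = 0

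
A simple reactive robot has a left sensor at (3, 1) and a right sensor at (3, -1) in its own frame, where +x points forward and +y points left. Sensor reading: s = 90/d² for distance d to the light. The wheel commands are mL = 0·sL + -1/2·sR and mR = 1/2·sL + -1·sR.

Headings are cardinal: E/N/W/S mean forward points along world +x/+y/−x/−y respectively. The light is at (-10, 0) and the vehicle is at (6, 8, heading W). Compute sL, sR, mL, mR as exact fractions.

left sensor world pos  = (3, 7); dL² = 218
right sensor world pos = (3, 9); dR² = 250
sL = 90/218 = 45/109
sR = 90/250 = 9/25
mL = 0·sL + -1/2·sR = -9/50
mR = 1/2·sL + -1·sR = -837/5450

45/109 9/25 -9/50 -837/5450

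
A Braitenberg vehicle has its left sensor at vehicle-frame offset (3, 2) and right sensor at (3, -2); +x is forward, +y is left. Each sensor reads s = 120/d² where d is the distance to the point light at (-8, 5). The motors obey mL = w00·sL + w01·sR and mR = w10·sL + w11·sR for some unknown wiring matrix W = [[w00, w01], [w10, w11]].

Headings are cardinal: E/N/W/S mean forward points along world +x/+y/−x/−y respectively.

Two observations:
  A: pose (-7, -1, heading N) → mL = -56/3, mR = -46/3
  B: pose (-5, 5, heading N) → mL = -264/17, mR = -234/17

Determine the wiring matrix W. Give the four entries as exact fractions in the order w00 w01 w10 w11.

-1 -1 -1 -1/2

obs A: pose=(-7,-1,N) → sL=12, sR=20/3, mL=-56/3, mR=-46/3
obs B: pose=(-5,5,N) → sL=12, sR=60/17, mL=-264/17, mR=-234/17
sensor matrix S = [[12, 20/3], [12, 60/17]]; det S = -640/17
solve [mL_A; mL_B] = S·[w00; w01] and [mR_A; mR_B] = S·[w10; w11]:
  w00 = -1, w01 = -1, w10 = -1, w11 = -1/2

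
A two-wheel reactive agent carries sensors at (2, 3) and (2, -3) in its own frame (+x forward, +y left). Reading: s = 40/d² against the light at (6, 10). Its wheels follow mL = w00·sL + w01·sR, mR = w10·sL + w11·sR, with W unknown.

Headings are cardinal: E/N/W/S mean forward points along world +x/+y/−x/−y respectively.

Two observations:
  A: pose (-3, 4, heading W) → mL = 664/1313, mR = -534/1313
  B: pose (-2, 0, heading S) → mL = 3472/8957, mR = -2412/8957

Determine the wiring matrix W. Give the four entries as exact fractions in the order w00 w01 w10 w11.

1 1 -1/2 -1

obs A: pose=(-3,4,W) → sL=20/101, sR=4/13, mL=664/1313, mR=-534/1313
obs B: pose=(-2,0,S) → sL=40/169, sR=8/53, mL=3472/8957, mR=-2412/8957
sensor matrix S = [[20/101, 4/13], [40/169, 8/53]]; det S = -504960/11760541
solve [mL_A; mL_B] = S·[w00; w01] and [mR_A; mR_B] = S·[w10; w11]:
  w00 = 1, w01 = 1, w10 = -1/2, w11 = -1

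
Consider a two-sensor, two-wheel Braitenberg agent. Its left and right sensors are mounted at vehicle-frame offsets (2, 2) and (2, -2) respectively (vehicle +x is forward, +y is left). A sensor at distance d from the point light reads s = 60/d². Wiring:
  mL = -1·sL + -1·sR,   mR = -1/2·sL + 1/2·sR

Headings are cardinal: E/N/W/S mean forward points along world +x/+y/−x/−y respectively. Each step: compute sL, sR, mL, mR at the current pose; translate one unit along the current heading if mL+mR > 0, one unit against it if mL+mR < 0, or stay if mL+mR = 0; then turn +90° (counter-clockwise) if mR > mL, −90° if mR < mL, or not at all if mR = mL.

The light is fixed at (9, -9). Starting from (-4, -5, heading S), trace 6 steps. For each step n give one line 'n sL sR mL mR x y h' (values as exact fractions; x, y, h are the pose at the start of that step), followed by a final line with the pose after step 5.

n=0: pose=(-4,-5,S); sL=12/25, sR=60/229; mL=-4248/5725, mR=-624/5725; mL+mR=-4872/5725 → advance -1; mR−mL=3624/5725 → turn +1·90°
n=1: pose=(-4,-4,E); sL=6/17, sR=6/13; mL=-180/221, mR=12/221; mL+mR=-168/221 → advance -1; mR−mL=192/221 → turn +1·90°
n=2: pose=(-5,-4,N); sL=12/61, sR=60/193; mL=-5976/11773, mR=672/11773; mL+mR=-5304/11773 → advance -1; mR−mL=6648/11773 → turn +1·90°
n=3: pose=(-5,-5,W); sL=3/13, sR=15/73; mL=-414/949, mR=-12/949; mL+mR=-426/949 → advance -1; mR−mL=402/949 → turn +1·90°
n=4: pose=(-4,-5,S); sL=12/25, sR=60/229; mL=-4248/5725, mR=-624/5725; mL+mR=-4872/5725 → advance -1; mR−mL=3624/5725 → turn +1·90°
n=5: pose=(-4,-4,E); sL=6/17, sR=6/13; mL=-180/221, mR=12/221; mL+mR=-168/221 → advance -1; mR−mL=192/221 → turn +1·90°

0 12/25 60/229 -4248/5725 -624/5725 -4 -5 S
1 6/17 6/13 -180/221 12/221 -4 -4 E
2 12/61 60/193 -5976/11773 672/11773 -5 -4 N
3 3/13 15/73 -414/949 -12/949 -5 -5 W
4 12/25 60/229 -4248/5725 -624/5725 -4 -5 S
5 6/17 6/13 -180/221 12/221 -4 -4 E
final -5 -4 N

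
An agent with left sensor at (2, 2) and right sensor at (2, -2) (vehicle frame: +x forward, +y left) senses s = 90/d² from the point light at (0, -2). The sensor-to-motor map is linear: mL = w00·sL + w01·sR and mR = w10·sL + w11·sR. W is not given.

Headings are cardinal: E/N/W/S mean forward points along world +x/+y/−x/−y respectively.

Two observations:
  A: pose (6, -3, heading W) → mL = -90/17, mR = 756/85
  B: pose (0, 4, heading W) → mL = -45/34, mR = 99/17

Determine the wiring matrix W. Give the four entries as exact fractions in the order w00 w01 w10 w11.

0 -1 1 1

obs A: pose=(6,-3,W) → sL=18/5, sR=90/17, mL=-90/17, mR=756/85
obs B: pose=(0,4,W) → sL=9/2, sR=45/34, mL=-45/34, mR=99/17
sensor matrix S = [[18/5, 90/17], [9/2, 45/34]]; det S = -324/17
solve [mL_A; mL_B] = S·[w00; w01] and [mR_A; mR_B] = S·[w10; w11]:
  w00 = 0, w01 = -1, w10 = 1, w11 = 1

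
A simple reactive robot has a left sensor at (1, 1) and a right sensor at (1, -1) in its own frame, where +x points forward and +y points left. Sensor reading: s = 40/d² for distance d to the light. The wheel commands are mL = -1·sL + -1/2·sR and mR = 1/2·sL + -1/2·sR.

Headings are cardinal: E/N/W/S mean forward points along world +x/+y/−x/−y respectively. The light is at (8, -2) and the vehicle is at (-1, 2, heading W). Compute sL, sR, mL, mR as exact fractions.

40/109 8/25 -1436/2725 64/2725

left sensor world pos  = (-2, 1); dL² = 109
right sensor world pos = (-2, 3); dR² = 125
sL = 40/109 = 40/109
sR = 40/125 = 8/25
mL = -1·sL + -1/2·sR = -1436/2725
mR = 1/2·sL + -1/2·sR = 64/2725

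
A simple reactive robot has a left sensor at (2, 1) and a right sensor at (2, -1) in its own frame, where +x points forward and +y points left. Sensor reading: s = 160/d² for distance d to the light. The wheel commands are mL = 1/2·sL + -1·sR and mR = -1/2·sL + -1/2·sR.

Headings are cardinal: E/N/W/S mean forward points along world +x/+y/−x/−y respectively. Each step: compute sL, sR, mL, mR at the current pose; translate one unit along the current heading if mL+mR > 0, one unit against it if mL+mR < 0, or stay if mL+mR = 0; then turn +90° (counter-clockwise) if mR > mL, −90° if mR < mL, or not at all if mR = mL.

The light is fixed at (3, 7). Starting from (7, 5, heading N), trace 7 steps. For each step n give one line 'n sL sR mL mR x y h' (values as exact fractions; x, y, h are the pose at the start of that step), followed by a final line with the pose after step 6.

n=0: pose=(7,5,N); sL=160/9, sR=32/5; mL=112/45, mR=-544/45; mL+mR=-48/5 → advance -1; mR−mL=-656/45 → turn -1·90°
n=1: pose=(7,4,E); sL=4, sR=40/13; mL=-14/13, mR=-46/13; mL+mR=-60/13 → advance -1; mR−mL=-32/13 → turn -1·90°
n=2: pose=(6,4,S); sL=160/41, sR=160/29; mL=-4240/1189, mR=-5600/1189; mL+mR=-240/29 → advance -1; mR−mL=-1360/1189 → turn -1·90°
n=3: pose=(6,5,W); sL=16, sR=80; mL=-72, mR=-48; mL+mR=-120 → advance -1; mR−mL=24 → turn +1·90°
n=4: pose=(7,5,S); sL=160/41, sR=32/5; mL=-912/205, mR=-1056/205; mL+mR=-48/5 → advance -1; mR−mL=-144/205 → turn -1·90°
n=5: pose=(7,6,W); sL=20, sR=40; mL=-30, mR=-30; mL+mR=-60 → advance -1; mR−mL=0 → turn +0·90°
n=6: pose=(8,6,W); sL=160/13, sR=160/9; mL=-1360/117, mR=-1760/117; mL+mR=-80/3 → advance -1; mR−mL=-400/117 → turn -1·90°

0 160/9 32/5 112/45 -544/45 7 5 N
1 4 40/13 -14/13 -46/13 7 4 E
2 160/41 160/29 -4240/1189 -5600/1189 6 4 S
3 16 80 -72 -48 6 5 W
4 160/41 32/5 -912/205 -1056/205 7 5 S
5 20 40 -30 -30 7 6 W
6 160/13 160/9 -1360/117 -1760/117 8 6 W
final 9 6 N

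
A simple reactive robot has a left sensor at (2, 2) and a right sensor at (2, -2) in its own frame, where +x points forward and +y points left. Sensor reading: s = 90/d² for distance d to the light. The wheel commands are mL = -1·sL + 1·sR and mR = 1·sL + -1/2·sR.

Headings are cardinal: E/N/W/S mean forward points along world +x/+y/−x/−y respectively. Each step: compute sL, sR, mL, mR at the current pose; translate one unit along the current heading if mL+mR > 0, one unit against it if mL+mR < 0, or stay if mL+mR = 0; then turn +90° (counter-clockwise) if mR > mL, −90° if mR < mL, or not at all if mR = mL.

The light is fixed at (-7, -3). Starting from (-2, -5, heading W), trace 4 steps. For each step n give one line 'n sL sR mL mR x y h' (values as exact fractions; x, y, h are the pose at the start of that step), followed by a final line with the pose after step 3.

n=0: pose=(-2,-5,W); sL=18/5, sR=10; mL=32/5, mR=-7/5; mL+mR=5 → advance +1; mR−mL=-39/5 → turn -1·90°
n=1: pose=(-3,-5,N); sL=45/2, sR=5/2; mL=-20, mR=85/4; mL+mR=5/4 → advance +1; mR−mL=165/4 → turn +1·90°
n=2: pose=(-3,-4,W); sL=90/13, sR=18; mL=144/13, mR=-27/13; mL+mR=9 → advance +1; mR−mL=-171/13 → turn -1·90°
n=3: pose=(-4,-4,N); sL=45, sR=45/13; mL=-540/13, mR=1125/26; mL+mR=45/26 → advance +1; mR−mL=2205/26 → turn +1·90°

0 18/5 10 32/5 -7/5 -2 -5 W
1 45/2 5/2 -20 85/4 -3 -5 N
2 90/13 18 144/13 -27/13 -3 -4 W
3 45 45/13 -540/13 1125/26 -4 -4 N
final -4 -3 W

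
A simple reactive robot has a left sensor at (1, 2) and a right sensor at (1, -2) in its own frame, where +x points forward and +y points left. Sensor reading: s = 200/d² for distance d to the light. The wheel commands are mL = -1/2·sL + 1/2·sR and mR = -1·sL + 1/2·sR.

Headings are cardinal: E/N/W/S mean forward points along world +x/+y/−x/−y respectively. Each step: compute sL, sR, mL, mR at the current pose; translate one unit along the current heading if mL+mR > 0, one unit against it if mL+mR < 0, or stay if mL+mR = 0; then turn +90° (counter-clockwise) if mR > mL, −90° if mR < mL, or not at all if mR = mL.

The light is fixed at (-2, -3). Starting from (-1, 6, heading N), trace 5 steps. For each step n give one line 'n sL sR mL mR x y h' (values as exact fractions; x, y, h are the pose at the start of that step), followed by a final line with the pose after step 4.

n=0: pose=(-1,6,N); sL=200/101, sR=200/109; mL=-800/11009, mR=-11700/11009; mL+mR=-12500/11009 → advance -1; mR−mL=-100/101 → turn -1·90°
n=1: pose=(-1,5,E); sL=25/13, sR=5; mL=20/13, mR=15/26; mL+mR=55/26 → advance +1; mR−mL=-25/26 → turn -1·90°
n=2: pose=(0,5,S); sL=40/13, sR=200/49; mL=320/637, mR=-660/637; mL+mR=-340/637 → advance -1; mR−mL=-20/13 → turn -1·90°
n=3: pose=(0,6,W); sL=4, sR=100/61; mL=-72/61, mR=-194/61; mL+mR=-266/61 → advance -1; mR−mL=-2 → turn -1·90°
n=4: pose=(1,6,N); sL=200/101, sR=8/5; mL=-96/505, mR=-596/505; mL+mR=-692/505 → advance -1; mR−mL=-100/101 → turn -1·90°

0 200/101 200/109 -800/11009 -11700/11009 -1 6 N
1 25/13 5 20/13 15/26 -1 5 E
2 40/13 200/49 320/637 -660/637 0 5 S
3 4 100/61 -72/61 -194/61 0 6 W
4 200/101 8/5 -96/505 -596/505 1 6 N
final 1 5 E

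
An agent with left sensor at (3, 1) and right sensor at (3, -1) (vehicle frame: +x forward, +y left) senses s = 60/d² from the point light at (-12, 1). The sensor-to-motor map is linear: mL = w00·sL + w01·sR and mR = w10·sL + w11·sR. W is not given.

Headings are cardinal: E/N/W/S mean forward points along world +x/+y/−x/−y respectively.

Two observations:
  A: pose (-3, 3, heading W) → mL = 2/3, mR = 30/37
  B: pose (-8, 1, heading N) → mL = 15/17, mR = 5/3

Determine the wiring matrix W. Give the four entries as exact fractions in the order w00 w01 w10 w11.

0 1/2 1/2 0

obs A: pose=(-3,3,W) → sL=60/37, sR=4/3, mL=2/3, mR=30/37
obs B: pose=(-8,1,N) → sL=10/3, sR=30/17, mL=15/17, mR=5/3
sensor matrix S = [[60/37, 4/3], [10/3, 30/17]]; det S = -8960/5661
solve [mL_A; mL_B] = S·[w00; w01] and [mR_A; mR_B] = S·[w10; w11]:
  w00 = 0, w01 = 1/2, w10 = 1/2, w11 = 0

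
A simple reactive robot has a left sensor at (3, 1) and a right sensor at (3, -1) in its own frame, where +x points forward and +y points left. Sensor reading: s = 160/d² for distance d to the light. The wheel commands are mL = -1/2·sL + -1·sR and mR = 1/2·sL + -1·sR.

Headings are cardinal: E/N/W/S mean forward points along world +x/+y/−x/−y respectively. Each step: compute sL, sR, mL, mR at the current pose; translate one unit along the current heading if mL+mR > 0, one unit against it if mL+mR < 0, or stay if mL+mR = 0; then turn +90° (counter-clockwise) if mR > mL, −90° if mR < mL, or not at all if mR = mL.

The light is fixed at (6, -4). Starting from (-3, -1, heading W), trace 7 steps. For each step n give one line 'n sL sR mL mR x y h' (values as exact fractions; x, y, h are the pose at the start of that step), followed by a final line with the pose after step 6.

n=0: pose=(-3,-1,W); sL=40/37, sR=1; mL=-57/37, mR=-17/37; mL+mR=-2 → advance -1; mR−mL=40/37 → turn +1·90°
n=1: pose=(-2,-1,S); sL=160/49, sR=160/81; mL=-14320/3969, mR=-1360/3969; mL+mR=-320/81 → advance -1; mR−mL=160/49 → turn +1·90°
n=2: pose=(-2,0,E); sL=16/5, sR=80/17; mL=-536/85, mR=-264/85; mL+mR=-160/17 → advance -1; mR−mL=16/5 → turn +1·90°
n=3: pose=(-3,0,N); sL=160/149, sR=160/113; mL=-32880/16837, mR=-14800/16837; mL+mR=-320/113 → advance -1; mR−mL=160/149 → turn +1·90°
n=4: pose=(-3,-1,W); sL=40/37, sR=1; mL=-57/37, mR=-17/37; mL+mR=-2 → advance -1; mR−mL=40/37 → turn +1·90°
n=5: pose=(-2,-1,S); sL=160/49, sR=160/81; mL=-14320/3969, mR=-1360/3969; mL+mR=-320/81 → advance -1; mR−mL=160/49 → turn +1·90°
n=6: pose=(-2,0,E); sL=16/5, sR=80/17; mL=-536/85, mR=-264/85; mL+mR=-160/17 → advance -1; mR−mL=16/5 → turn +1·90°

0 40/37 1 -57/37 -17/37 -3 -1 W
1 160/49 160/81 -14320/3969 -1360/3969 -2 -1 S
2 16/5 80/17 -536/85 -264/85 -2 0 E
3 160/149 160/113 -32880/16837 -14800/16837 -3 0 N
4 40/37 1 -57/37 -17/37 -3 -1 W
5 160/49 160/81 -14320/3969 -1360/3969 -2 -1 S
6 16/5 80/17 -536/85 -264/85 -2 0 E
final -3 0 N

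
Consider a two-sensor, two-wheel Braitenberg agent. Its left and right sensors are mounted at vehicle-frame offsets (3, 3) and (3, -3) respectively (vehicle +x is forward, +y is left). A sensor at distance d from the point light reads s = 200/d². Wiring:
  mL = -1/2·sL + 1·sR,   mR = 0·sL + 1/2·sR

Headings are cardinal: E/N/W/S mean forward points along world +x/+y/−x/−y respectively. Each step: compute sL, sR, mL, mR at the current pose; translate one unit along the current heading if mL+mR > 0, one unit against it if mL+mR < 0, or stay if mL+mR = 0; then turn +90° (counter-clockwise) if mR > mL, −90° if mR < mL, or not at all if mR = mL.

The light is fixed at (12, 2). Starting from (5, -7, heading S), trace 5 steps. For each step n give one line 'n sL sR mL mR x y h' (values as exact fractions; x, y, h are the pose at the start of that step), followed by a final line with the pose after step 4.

n=0: pose=(5,-7,S); sL=5/4, sR=50/61; mL=95/488, mR=25/61; mL+mR=295/488 → advance +1; mR−mL=105/488 → turn +1·90°
n=1: pose=(5,-8,E); sL=40/13, sR=40/37; mL=-220/481, mR=20/37; mL+mR=40/481 → advance +1; mR−mL=480/481 → turn +1·90°
n=2: pose=(6,-8,N); sL=20/13, sR=100/29; mL=1010/377, mR=50/29; mL+mR=1660/377 → advance +1; mR−mL=-360/377 → turn -1·90°
n=3: pose=(6,-7,E); sL=40/9, sR=200/153; mL=-140/153, mR=100/153; mL+mR=-40/153 → advance -1; mR−mL=80/51 → turn +1·90°
n=4: pose=(5,-7,N); sL=25/17, sR=50/13; mL=1375/442, mR=25/13; mL+mR=2225/442 → advance +1; mR−mL=-525/442 → turn -1·90°

0 5/4 50/61 95/488 25/61 5 -7 S
1 40/13 40/37 -220/481 20/37 5 -8 E
2 20/13 100/29 1010/377 50/29 6 -8 N
3 40/9 200/153 -140/153 100/153 6 -7 E
4 25/17 50/13 1375/442 25/13 5 -7 N
final 5 -6 E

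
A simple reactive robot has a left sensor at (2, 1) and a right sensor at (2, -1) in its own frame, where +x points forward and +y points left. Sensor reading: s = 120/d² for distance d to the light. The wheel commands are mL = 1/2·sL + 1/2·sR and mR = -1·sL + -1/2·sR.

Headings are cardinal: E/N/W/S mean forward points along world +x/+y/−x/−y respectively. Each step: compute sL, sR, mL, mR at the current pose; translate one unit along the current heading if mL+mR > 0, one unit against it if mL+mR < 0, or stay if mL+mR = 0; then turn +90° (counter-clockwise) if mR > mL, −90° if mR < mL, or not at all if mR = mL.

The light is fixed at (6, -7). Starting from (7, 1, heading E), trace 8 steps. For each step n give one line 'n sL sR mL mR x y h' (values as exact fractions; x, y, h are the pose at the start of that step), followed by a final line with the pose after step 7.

n=0: pose=(7,1,E); sL=4/3, sR=60/29; mL=148/87, mR=-206/87; mL+mR=-2/3 → advance -1; mR−mL=-118/29 → turn -1·90°
n=1: pose=(6,1,S); sL=120/37, sR=120/37; mL=120/37, mR=-180/37; mL+mR=-60/37 → advance -1; mR−mL=-300/37 → turn -1·90°
n=2: pose=(6,2,W); sL=30/17, sR=15/13; mL=645/442, mR=-1035/442; mL+mR=-15/17 → advance -1; mR−mL=-840/221 → turn -1·90°
n=3: pose=(7,2,N); sL=120/121, sR=24/25; mL=2952/3025, mR=-4452/3025; mL+mR=-60/121 → advance -1; mR−mL=-7404/3025 → turn -1·90°
n=4: pose=(7,1,E); sL=4/3, sR=60/29; mL=148/87, mR=-206/87; mL+mR=-2/3 → advance -1; mR−mL=-118/29 → turn -1·90°
n=5: pose=(6,1,S); sL=120/37, sR=120/37; mL=120/37, mR=-180/37; mL+mR=-60/37 → advance -1; mR−mL=-300/37 → turn -1·90°
n=6: pose=(6,2,W); sL=30/17, sR=15/13; mL=645/442, mR=-1035/442; mL+mR=-15/17 → advance -1; mR−mL=-840/221 → turn -1·90°
n=7: pose=(7,2,N); sL=120/121, sR=24/25; mL=2952/3025, mR=-4452/3025; mL+mR=-60/121 → advance -1; mR−mL=-7404/3025 → turn -1·90°

0 4/3 60/29 148/87 -206/87 7 1 E
1 120/37 120/37 120/37 -180/37 6 1 S
2 30/17 15/13 645/442 -1035/442 6 2 W
3 120/121 24/25 2952/3025 -4452/3025 7 2 N
4 4/3 60/29 148/87 -206/87 7 1 E
5 120/37 120/37 120/37 -180/37 6 1 S
6 30/17 15/13 645/442 -1035/442 6 2 W
7 120/121 24/25 2952/3025 -4452/3025 7 2 N
final 7 1 E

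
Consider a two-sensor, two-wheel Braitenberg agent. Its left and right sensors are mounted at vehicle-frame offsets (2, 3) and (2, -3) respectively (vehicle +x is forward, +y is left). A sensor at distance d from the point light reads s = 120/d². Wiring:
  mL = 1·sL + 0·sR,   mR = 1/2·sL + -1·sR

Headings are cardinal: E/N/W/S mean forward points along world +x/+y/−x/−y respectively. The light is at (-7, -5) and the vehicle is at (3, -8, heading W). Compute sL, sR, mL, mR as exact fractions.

left sensor world pos  = (1, -11); dL² = 100
right sensor world pos = (1, -5); dR² = 64
sL = 120/100 = 6/5
sR = 120/64 = 15/8
mL = 1·sL + 0·sR = 6/5
mR = 1/2·sL + -1·sR = -51/40

6/5 15/8 6/5 -51/40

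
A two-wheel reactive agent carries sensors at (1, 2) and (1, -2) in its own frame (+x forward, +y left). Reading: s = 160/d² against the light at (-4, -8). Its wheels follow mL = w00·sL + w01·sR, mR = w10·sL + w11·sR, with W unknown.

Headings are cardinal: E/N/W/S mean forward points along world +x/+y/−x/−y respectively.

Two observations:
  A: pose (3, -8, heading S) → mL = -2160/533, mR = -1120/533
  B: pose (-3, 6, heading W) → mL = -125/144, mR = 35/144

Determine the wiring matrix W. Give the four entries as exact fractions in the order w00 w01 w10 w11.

-1/2 -1/2 1/2 -1/2

obs A: pose=(3,-8,S) → sL=80/41, sR=80/13, mL=-2160/533, mR=-1120/533
obs B: pose=(-3,6,W) → sL=10/9, sR=5/8, mL=-125/144, mR=35/144
sensor matrix S = [[80/41, 80/13], [10/9, 5/8]]; det S = -26950/4797
solve [mL_A; mL_B] = S·[w00; w01] and [mR_A; mR_B] = S·[w10; w11]:
  w00 = -1/2, w01 = -1/2, w10 = 1/2, w11 = -1/2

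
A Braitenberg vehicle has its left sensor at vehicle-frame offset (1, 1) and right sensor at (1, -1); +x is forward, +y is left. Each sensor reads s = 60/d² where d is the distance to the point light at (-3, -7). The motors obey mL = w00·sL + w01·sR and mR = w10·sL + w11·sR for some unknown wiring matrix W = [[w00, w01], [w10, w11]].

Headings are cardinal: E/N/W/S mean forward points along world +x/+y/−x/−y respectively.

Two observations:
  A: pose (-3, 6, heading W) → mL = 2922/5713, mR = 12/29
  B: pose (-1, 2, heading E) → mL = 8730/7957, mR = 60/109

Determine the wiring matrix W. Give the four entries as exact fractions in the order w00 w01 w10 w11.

1/2 1 1 0

obs A: pose=(-3,6,W) → sL=12/29, sR=60/197, mL=2922/5713, mR=12/29
obs B: pose=(-1,2,E) → sL=60/109, sR=60/73, mL=8730/7957, mR=60/109
sensor matrix S = [[12/29, 60/197], [60/109, 60/73]]; det S = 7839360/45458341
solve [mL_A; mL_B] = S·[w00; w01] and [mR_A; mR_B] = S·[w10; w11]:
  w00 = 1/2, w01 = 1, w10 = 1, w11 = 0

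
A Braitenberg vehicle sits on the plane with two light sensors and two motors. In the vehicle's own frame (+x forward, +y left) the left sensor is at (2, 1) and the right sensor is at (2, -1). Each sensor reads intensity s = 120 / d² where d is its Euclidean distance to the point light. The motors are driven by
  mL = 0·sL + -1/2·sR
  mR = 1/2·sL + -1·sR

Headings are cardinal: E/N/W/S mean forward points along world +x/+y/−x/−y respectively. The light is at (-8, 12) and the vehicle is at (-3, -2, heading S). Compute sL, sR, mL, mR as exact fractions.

left sensor world pos  = (-2, -4); dL² = 292
right sensor world pos = (-4, -4); dR² = 272
sL = 120/292 = 30/73
sR = 120/272 = 15/34
mL = 0·sL + -1/2·sR = -15/68
mR = 1/2·sL + -1·sR = -585/2482

30/73 15/34 -15/68 -585/2482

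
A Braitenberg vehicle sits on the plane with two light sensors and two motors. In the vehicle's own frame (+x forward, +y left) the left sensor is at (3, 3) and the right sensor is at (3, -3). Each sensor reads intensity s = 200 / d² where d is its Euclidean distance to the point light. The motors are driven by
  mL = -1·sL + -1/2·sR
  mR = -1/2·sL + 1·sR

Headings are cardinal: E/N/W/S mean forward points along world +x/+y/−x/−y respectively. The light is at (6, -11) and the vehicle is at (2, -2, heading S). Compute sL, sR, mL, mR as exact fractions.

200/37 40/17 -4140/629 -220/629

left sensor world pos  = (5, -5); dL² = 37
right sensor world pos = (-1, -5); dR² = 85
sL = 200/37 = 200/37
sR = 200/85 = 40/17
mL = -1·sL + -1/2·sR = -4140/629
mR = -1/2·sL + 1·sR = -220/629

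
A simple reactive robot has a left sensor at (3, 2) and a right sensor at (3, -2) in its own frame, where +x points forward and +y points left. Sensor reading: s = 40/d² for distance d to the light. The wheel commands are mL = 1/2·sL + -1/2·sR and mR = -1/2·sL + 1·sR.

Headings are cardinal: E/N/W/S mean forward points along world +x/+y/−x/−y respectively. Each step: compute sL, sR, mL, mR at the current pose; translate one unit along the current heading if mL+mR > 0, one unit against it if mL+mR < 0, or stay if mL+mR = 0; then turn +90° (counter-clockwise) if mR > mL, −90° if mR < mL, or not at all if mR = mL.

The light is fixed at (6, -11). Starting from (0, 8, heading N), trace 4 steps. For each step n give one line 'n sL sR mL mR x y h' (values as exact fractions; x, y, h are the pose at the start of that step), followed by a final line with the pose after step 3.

n=0: pose=(0,8,N); sL=10/137, sR=2/25; mL=-12/3425, mR=149/3425; mL+mR=1/25 → advance +1; mR−mL=161/3425 → turn +1·90°
n=1: pose=(0,9,W); sL=8/81, sR=8/113; mL=128/9153, mR=196/9153; mL+mR=4/113 → advance +1; mR−mL=68/9153 → turn +1·90°
n=2: pose=(-1,9,S); sL=20/157, sR=4/37; mL=56/5809, mR=258/5809; mL+mR=2/37 → advance +1; mR−mL=202/5809 → turn +1·90°
n=3: pose=(-1,8,E); sL=40/457, sR=8/61; mL=-608/27877, mR=2436/27877; mL+mR=4/61 → advance +1; mR−mL=3044/27877 → turn +1·90°

0 10/137 2/25 -12/3425 149/3425 0 8 N
1 8/81 8/113 128/9153 196/9153 0 9 W
2 20/157 4/37 56/5809 258/5809 -1 9 S
3 40/457 8/61 -608/27877 2436/27877 -1 8 E
final 0 8 N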